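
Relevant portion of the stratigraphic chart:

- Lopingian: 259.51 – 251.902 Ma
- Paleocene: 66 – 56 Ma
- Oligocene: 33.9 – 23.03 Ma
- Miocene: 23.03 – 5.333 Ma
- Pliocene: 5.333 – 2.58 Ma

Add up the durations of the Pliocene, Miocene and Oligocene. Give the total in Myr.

31.32 million years

Duration is start − end for each: (5.333 − 2.58) + (23.03 − 5.333) + (33.9 − 23.03).
That is 2.753 + 17.697 + 10.87, which totals 31.32 million years.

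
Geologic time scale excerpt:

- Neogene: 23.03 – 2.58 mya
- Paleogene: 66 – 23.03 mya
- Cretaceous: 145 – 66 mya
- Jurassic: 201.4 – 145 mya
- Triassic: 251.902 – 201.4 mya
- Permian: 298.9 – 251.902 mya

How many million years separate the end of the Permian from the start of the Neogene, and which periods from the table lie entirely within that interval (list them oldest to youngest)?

End of Permian = 251.902 Ma; start of Neogene = 23.03 Ma.
Gap = 251.902 − 23.03 = 228.872 Myr.
Periods wholly inside 251.902–23.03 Ma: Triassic (251.902–201.4), Jurassic (201.4–145), Cretaceous (145–66), Paleogene (66–23.03).

228.872 million years; Triassic, Jurassic, Cretaceous, Paleogene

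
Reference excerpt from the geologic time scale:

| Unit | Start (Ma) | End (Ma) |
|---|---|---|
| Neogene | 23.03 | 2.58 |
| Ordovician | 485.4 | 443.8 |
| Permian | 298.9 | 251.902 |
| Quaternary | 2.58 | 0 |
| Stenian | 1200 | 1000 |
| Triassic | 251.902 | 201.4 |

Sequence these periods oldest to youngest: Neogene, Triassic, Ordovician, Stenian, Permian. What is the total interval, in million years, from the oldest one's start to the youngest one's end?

Start ages (Ma): Stenian 1200, Ordovician 485.4, Permian 298.9, Triassic 251.902, Neogene 23.03.
Ordered oldest to youngest: Stenian, Ordovician, Permian, Triassic, Neogene.
Span = 1200 − 2.58 = 1197.42 Myr.

Stenian, Ordovician, Permian, Triassic, Neogene; total span 1197.42 Myr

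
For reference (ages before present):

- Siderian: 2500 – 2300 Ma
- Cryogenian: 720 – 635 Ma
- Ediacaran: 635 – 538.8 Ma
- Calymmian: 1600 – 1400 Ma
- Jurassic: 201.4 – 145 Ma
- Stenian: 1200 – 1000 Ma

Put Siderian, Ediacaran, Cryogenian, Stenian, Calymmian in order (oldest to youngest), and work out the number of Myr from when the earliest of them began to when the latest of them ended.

From the excerpt: Siderian 2500–2300; Ediacaran 635–538.8; Cryogenian 720–635; Stenian 1200–1000; Calymmian 1600–1400 (Ma).
Larger Ma is earlier, so the oldest is Siderian and the youngest is Ediacaran; oldest to youngest: Siderian, Calymmian, Stenian, Cryogenian, Ediacaran.
Oldest start 2500 minus youngest end 538.8 gives 1961.2 Myr overall.

Siderian → Calymmian → Stenian → Cryogenian → Ediacaran; total span 1961.2 Myr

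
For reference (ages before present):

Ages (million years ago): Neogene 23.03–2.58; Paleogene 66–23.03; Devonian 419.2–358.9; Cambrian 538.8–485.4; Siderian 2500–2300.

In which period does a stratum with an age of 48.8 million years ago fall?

48.8 Ma lies between 66 and 23.03 Ma, so it falls in the Paleogene.

Paleogene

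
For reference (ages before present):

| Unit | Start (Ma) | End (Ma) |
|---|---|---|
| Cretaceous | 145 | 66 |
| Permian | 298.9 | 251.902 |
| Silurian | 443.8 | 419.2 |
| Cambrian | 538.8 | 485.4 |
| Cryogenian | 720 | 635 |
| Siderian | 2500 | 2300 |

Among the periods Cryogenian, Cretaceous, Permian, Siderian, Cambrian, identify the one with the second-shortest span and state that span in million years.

Durations: Cryogenian 85; Cretaceous 79; Permian 46.998; Siderian 200; Cambrian 53.4 Myr.
Sorted shortest-first: Permian (46.998), Cambrian (53.4), Cretaceous (79), Cryogenian (85), Siderian (200).
The second shortest is Cambrian at 53.4 Myr.

Cambrian, 53.4 million years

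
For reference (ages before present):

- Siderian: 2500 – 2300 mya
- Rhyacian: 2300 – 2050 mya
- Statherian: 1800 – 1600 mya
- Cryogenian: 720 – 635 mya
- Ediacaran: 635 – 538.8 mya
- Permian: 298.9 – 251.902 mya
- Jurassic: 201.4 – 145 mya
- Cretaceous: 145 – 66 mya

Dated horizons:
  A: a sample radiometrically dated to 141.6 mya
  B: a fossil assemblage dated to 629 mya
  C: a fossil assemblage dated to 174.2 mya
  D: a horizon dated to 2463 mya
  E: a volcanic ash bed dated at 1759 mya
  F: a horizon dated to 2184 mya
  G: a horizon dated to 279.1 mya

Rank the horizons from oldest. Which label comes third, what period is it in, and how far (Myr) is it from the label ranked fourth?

E, in the Statherian; 1130 million years to B

Sorted oldest-first by Ma: D (2463), F (2184), E (1759), B (629), G (279.1), C (174.2), A (141.6).
The third oldest is E at 1759 Ma, which lies in 1800–1600 Ma: the Statherian.
The fourth oldest is B at 629 Ma; separation = |1759 − 629| = 1130 Myr.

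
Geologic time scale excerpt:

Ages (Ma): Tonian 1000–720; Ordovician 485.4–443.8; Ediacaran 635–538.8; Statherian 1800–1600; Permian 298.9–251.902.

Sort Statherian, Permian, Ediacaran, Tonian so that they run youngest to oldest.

The oldest of these is Statherian (starts 1800 Ma) and the youngest is Permian (ends 251.902 Ma).
In between, by decreasing start age: Tonian (1000), Ediacaran (635).
Listing youngest first means reversing that sequence.

Permian, then Ediacaran, then Tonian, then Statherian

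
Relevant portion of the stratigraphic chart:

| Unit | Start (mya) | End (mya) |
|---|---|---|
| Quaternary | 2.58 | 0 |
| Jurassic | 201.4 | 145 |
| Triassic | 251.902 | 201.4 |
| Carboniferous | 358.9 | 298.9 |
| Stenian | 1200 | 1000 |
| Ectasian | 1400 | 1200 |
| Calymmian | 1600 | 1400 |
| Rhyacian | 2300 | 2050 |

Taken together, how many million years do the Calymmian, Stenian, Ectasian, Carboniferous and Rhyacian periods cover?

910 million years

Duration is start − end for each: (1600 − 1400) + (1200 − 1000) + (1400 − 1200) + (358.9 − 298.9) + (2300 − 2050).
That is 200 + 200 + 200 + 60 + 250, which totals 910 million years.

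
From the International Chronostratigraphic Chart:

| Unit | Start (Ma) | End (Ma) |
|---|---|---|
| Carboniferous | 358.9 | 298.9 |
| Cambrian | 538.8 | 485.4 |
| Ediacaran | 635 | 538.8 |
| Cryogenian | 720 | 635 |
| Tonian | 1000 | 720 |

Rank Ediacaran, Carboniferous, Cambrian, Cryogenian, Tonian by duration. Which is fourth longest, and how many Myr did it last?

Durations: Ediacaran 96.2; Carboniferous 60; Cambrian 53.4; Cryogenian 85; Tonian 280 Myr.
Sorted longest-first: Tonian (280), Ediacaran (96.2), Cryogenian (85), Carboniferous (60), Cambrian (53.4).
The fourth longest is Carboniferous at 60 Myr.

Carboniferous, 60 million years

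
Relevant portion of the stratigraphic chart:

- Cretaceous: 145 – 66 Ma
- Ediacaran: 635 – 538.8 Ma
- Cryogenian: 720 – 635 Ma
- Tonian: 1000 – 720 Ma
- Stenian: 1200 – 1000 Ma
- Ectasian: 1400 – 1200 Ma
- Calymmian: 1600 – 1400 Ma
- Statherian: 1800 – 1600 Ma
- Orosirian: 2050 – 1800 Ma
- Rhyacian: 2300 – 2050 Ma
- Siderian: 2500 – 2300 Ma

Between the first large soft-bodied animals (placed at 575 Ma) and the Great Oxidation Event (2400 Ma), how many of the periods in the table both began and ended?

The older date is 2400 Ma and the younger is 575 Ma.
Periods with start < 2400 and end > 575 Ma: Rhyacian (2300–2050), Orosirian (2050–1800), Statherian (1800–1600), Calymmian (1600–1400), Ectasian (1400–1200), Stenian (1200–1000), Tonian (1000–720), Cryogenian (720–635).
That is 8 complete periods.

8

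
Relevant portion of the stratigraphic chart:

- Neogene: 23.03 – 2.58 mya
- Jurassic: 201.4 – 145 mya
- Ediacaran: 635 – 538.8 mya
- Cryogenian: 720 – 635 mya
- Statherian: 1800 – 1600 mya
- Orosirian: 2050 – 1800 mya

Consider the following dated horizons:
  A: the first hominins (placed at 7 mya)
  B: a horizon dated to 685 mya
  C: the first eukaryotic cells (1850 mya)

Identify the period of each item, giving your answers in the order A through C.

Match each age against the start–end ranges in the excerpt: A = 7 Ma → Neogene (23.03–2.58); B = 685 Ma → Cryogenian (720–635); C = 1850 Ma → Orosirian (2050–1800).

A — Neogene; B — Cryogenian; C — Orosirian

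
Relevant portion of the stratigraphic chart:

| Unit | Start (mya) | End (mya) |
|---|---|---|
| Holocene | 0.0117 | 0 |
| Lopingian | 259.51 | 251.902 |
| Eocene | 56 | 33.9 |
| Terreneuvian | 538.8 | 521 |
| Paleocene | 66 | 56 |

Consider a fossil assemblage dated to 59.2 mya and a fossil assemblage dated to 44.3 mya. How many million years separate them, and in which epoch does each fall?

Elapsed time: 59.2 − 44.3 = 14.9 Myr.
59.2 Ma lies within 66–56 Ma: Paleocene.
44.3 Ma lies within 56–33.9 Ma: Eocene.

14.9 million years apart; the first in the Paleocene, the second in the Eocene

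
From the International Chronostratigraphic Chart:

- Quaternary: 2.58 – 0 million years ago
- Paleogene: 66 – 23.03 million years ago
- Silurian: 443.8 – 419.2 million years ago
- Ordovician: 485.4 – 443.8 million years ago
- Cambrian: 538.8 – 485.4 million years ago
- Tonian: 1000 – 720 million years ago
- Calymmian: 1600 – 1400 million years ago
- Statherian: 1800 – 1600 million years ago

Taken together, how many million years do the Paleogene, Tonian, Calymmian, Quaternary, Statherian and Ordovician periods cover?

Each duration: Paleogene = 42.97; Tonian = 280; Calymmian = 200; Quaternary = 2.58; Statherian = 200; Ordovician = 41.6.
Sum: 42.97 + 280 + 200 + 2.58 + 200 + 41.6 = 767.15 Myr.

767.15 million years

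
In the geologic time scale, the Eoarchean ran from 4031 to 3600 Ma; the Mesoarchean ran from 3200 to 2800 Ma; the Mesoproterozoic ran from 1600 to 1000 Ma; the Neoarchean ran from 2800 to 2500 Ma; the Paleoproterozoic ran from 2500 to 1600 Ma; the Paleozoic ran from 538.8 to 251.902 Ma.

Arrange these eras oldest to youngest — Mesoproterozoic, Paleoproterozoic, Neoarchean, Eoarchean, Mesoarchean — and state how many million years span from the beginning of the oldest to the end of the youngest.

Eoarchean, Mesoarchean, Neoarchean, Paleoproterozoic, Mesoproterozoic; total span 3031 Myr

From the excerpt: Mesoproterozoic 1600–1000; Paleoproterozoic 2500–1600; Neoarchean 2800–2500; Eoarchean 4031–3600; Mesoarchean 3200–2800 (Ma).
Larger Ma is earlier, so the oldest is Eoarchean and the youngest is Mesoproterozoic; oldest to youngest: Eoarchean, Mesoarchean, Neoarchean, Paleoproterozoic, Mesoproterozoic.
Oldest start 4031 minus youngest end 1000 gives 3031 Myr overall.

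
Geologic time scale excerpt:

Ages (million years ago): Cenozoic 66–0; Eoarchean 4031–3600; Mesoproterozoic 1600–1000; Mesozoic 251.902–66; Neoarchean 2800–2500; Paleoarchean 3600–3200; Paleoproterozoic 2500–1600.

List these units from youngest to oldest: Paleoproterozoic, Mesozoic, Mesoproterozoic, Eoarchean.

Sorting by start age (ascending Ma, since larger Ma = older): Mesozoic start 251.902, Mesoproterozoic start 1600, Paleoproterozoic start 2500, Eoarchean start 4031.

Mesozoic, Mesoproterozoic, Paleoproterozoic, Eoarchean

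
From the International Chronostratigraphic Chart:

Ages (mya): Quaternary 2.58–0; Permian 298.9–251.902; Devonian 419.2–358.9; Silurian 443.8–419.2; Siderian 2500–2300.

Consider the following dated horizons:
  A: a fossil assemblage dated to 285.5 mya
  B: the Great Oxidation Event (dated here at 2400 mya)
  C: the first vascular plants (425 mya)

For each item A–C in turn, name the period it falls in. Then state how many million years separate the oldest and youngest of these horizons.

A: 285.5 Ma lies in 298.9–251.902 Ma, so Permian.
B: 2400 Ma lies in 2500–2300 Ma, so Siderian.
C: 425 Ma lies in 443.8–419.2 Ma, so Silurian.
Oldest = 2400 Ma, youngest = 285.5 Ma → span 2114.5 Myr.

A — Permian; B — Siderian; C — Silurian; span 2114.5 million years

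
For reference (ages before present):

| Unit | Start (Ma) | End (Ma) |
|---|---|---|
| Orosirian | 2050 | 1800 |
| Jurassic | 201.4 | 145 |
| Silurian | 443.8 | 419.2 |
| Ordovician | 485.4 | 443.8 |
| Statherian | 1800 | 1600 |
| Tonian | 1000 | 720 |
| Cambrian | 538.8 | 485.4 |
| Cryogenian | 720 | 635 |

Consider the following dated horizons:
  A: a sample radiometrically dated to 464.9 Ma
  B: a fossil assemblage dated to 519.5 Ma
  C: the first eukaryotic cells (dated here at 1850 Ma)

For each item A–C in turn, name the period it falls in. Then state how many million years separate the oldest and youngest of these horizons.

Match each age against the start–end ranges in the excerpt: A = 464.9 Ma → Ordovician (485.4–443.8); B = 519.5 Ma → Cambrian (538.8–485.4); C = 1850 Ma → Orosirian (2050–1800).
The largest age is 1850 Ma and the smallest is 464.9 Ma; their difference is 1385.1 Myr.

A — Ordovician; B — Cambrian; C — Orosirian; span 1385.1 million years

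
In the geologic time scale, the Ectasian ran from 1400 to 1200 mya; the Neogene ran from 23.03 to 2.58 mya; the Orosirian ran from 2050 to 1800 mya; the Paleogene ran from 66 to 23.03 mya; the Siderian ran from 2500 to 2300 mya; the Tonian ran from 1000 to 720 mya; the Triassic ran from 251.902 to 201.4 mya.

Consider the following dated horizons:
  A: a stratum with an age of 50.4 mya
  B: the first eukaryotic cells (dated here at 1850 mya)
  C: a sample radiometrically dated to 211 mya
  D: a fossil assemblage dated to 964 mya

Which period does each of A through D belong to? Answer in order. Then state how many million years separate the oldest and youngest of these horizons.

A — Paleogene; B — Orosirian; C — Triassic; D — Tonian; span 1799.6 million years

Match each age against the start–end ranges in the excerpt: A = 50.4 Ma → Paleogene (66–23.03); B = 1850 Ma → Orosirian (2050–1800); C = 211 Ma → Triassic (251.902–201.4); D = 964 Ma → Tonian (1000–720).
The largest age is 1850 Ma and the smallest is 50.4 Ma; their difference is 1799.6 Myr.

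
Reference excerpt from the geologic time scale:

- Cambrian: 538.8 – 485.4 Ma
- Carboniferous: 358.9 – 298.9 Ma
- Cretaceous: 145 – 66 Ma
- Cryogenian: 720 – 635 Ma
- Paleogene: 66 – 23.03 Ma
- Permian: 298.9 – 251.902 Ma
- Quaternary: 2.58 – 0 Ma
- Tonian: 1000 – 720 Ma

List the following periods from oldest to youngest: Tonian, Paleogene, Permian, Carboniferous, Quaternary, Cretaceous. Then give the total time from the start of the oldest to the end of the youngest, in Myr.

From the excerpt: Tonian 1000–720; Paleogene 66–23.03; Permian 298.9–251.902; Carboniferous 358.9–298.9; Quaternary 2.58–0; Cretaceous 145–66 (Ma).
Larger Ma is earlier, so the oldest is Tonian and the youngest is Quaternary; oldest to youngest: Tonian, Carboniferous, Permian, Cretaceous, Paleogene, Quaternary.
Oldest start 1000 minus youngest end 0 gives 1000 Myr overall.

Tonian → Carboniferous → Permian → Cretaceous → Paleogene → Quaternary; total span 1000 Myr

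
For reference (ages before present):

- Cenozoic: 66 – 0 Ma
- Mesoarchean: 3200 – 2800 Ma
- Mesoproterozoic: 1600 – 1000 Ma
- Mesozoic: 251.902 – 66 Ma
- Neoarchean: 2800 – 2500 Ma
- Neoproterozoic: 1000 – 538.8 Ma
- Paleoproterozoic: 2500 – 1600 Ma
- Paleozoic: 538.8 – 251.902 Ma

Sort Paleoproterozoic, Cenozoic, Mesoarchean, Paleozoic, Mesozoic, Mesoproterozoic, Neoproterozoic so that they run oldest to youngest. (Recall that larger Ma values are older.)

The oldest of these is Mesoarchean (starts 3200 Ma) and the youngest is Cenozoic (ends 0 Ma).
In between, by decreasing start age: Paleoproterozoic (2500), Mesoproterozoic (1600), Neoproterozoic (1000), Paleozoic (538.8), Mesozoic (251.902).

Mesoarchean, then Paleoproterozoic, then Mesoproterozoic, then Neoproterozoic, then Paleozoic, then Mesozoic, then Cenozoic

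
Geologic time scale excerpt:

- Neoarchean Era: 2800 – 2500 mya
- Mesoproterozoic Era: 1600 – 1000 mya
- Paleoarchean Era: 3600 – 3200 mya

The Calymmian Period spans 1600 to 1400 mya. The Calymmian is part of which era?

Mesoproterozoic

The Calymmian (1600–1400 Ma) lies entirely within 1600–1000 Ma, the Mesoproterozoic Era.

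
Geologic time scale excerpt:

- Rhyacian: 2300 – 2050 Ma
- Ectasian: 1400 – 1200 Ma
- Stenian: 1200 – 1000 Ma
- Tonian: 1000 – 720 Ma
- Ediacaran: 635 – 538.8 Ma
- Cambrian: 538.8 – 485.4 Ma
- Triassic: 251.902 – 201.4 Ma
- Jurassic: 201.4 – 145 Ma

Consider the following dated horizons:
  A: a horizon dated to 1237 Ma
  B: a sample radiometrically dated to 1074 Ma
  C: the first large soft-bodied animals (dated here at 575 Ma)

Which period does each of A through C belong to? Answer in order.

A: 1237 Ma lies in 1400–1200 Ma, so Ectasian.
B: 1074 Ma lies in 1200–1000 Ma, so Stenian.
C: 575 Ma lies in 635–538.8 Ma, so Ediacaran.

A — Ectasian; B — Stenian; C — Ediacaran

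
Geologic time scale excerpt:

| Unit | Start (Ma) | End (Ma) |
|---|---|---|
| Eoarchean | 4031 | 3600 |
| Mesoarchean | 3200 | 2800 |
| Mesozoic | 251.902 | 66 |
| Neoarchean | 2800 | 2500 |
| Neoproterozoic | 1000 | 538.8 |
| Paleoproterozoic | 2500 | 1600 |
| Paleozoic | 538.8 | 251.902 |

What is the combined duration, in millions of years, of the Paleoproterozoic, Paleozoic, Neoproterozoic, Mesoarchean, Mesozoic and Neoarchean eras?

2534 million years

Each duration: Paleoproterozoic = 900; Paleozoic = 286.898; Neoproterozoic = 461.2; Mesoarchean = 400; Mesozoic = 185.902; Neoarchean = 300.
Sum: 900 + 286.898 + 461.2 + 400 + 185.902 + 300 = 2534 Myr.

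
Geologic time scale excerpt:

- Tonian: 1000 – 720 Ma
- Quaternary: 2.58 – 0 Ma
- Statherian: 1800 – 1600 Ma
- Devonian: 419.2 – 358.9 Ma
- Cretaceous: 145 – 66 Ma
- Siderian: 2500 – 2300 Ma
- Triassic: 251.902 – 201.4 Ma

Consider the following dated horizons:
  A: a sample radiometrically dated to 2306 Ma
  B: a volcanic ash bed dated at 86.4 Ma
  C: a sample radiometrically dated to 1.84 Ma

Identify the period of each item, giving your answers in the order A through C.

A — Siderian; B — Cretaceous; C — Quaternary

A: 2306 Ma lies in 2500–2300 Ma, so Siderian.
B: 86.4 Ma lies in 145–66 Ma, so Cretaceous.
C: 1.84 Ma lies in 2.58–0 Ma, so Quaternary.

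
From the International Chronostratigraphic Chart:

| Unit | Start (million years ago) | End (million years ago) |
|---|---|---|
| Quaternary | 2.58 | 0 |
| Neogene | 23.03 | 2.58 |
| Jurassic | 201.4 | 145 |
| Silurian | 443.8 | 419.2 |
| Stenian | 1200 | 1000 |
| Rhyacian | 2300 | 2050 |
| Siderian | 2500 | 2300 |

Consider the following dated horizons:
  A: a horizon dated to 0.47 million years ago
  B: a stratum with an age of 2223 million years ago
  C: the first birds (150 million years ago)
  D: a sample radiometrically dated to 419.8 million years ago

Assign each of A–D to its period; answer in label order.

A — Quaternary; B — Rhyacian; C — Jurassic; D — Silurian

A: 0.47 Ma lies in 2.58–0 Ma, so Quaternary.
B: 2223 Ma lies in 2300–2050 Ma, so Rhyacian.
C: 150 Ma lies in 201.4–145 Ma, so Jurassic.
D: 419.8 Ma lies in 443.8–419.2 Ma, so Silurian.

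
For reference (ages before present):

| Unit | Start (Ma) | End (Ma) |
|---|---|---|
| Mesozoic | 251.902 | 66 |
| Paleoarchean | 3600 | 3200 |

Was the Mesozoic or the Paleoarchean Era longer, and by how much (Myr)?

Mesozoic: 251.902 − 66 = 185.902 Myr.
Paleoarchean: 3600 − 3200 = 400 Myr.
Difference: 400 − 185.902 = 214.098 Myr, so the Paleoarchean was longer.

Paleoarchean, by 214.098 million years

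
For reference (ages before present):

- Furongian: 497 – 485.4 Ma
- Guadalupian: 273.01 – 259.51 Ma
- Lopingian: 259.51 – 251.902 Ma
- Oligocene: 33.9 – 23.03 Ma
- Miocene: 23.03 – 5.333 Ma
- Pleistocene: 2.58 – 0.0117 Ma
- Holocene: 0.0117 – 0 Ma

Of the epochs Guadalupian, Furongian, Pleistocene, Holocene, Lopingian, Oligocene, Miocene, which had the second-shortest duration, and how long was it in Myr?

Start − end for each: Guadalupian 273.01 − 259.51 = 13.5; Furongian 497 − 485.4 = 11.6; Pleistocene 2.58 − 0.0117 = 2.5683; Holocene 0.0117 − 0 = 0.0117; Lopingian 259.51 − 251.902 = 7.608; Oligocene 33.9 − 23.03 = 10.87; Miocene 23.03 − 5.333 = 17.697.
Ranking these from shortest: Holocene < Pleistocene < Lopingian < Oligocene < Furongian < Guadalupian < Miocene.
Position 2 in that ranking is Pleistocene, which lasted 2.5683 Myr.

Pleistocene, 2.5683 million years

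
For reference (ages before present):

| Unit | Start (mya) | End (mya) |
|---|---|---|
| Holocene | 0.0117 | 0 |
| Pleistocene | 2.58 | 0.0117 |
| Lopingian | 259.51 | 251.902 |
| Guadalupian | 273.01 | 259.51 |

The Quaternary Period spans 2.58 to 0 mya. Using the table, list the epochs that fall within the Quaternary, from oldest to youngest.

Epochs with both bounds inside 2.58–0 Ma: Pleistocene (2.58–0.0117), Holocene (0.0117–0).

Pleistocene, Holocene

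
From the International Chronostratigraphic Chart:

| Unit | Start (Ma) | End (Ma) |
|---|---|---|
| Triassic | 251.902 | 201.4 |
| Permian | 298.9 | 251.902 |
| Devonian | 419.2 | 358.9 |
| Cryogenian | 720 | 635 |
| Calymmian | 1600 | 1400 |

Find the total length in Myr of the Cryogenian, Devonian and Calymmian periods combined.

345.3 million years

Duration is start − end for each: (720 − 635) + (419.2 − 358.9) + (1600 − 1400).
That is 85 + 60.3 + 200, which totals 345.3 million years.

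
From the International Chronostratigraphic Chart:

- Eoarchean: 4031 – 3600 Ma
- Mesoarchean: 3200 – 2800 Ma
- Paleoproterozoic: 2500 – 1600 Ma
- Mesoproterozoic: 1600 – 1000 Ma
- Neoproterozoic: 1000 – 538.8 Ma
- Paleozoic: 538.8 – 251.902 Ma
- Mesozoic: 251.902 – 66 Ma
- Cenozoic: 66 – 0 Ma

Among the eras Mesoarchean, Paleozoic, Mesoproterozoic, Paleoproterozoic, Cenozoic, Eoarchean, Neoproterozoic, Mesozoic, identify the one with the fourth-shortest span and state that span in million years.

Durations: Mesoarchean 400; Paleozoic 286.898; Mesoproterozoic 600; Paleoproterozoic 900; Cenozoic 66; Eoarchean 431; Neoproterozoic 461.2; Mesozoic 185.902 Myr.
Sorted shortest-first: Cenozoic (66), Mesozoic (185.902), Paleozoic (286.898), Mesoarchean (400), Eoarchean (431), Neoproterozoic (461.2), Mesoproterozoic (600), Paleoproterozoic (900).
The fourth shortest is Mesoarchean at 400 Myr.

Mesoarchean, 400 million years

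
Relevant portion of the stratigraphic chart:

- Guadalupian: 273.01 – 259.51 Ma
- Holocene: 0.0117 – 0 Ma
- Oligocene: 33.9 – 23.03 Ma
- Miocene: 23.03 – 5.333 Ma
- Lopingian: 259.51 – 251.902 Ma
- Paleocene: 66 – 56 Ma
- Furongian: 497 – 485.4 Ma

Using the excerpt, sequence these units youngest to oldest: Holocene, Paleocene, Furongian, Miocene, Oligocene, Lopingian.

Read off each span (Ma): Holocene 0.0117–0; Paleocene 66–56; Furongian 497–485.4; Miocene 23.03–5.333; Oligocene 33.9–23.03; Lopingian 259.51–251.902.
Larger Ma is older, so oldest→youngest is Furongian, Lopingian, Paleocene, Oligocene, Miocene, Holocene; reverse it for youngest→oldest.

Holocene, Miocene, Oligocene, Paleocene, Lopingian, Furongian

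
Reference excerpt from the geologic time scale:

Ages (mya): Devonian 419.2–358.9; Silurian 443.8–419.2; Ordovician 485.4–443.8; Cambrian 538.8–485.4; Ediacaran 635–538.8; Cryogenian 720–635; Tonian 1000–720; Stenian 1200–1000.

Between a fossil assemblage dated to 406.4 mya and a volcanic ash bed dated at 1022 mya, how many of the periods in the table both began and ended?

The older date is 1022 Ma and the younger is 406.4 Ma.
Periods with start < 1022 and end > 406.4 Ma: Tonian (1000–720), Cryogenian (720–635), Ediacaran (635–538.8), Cambrian (538.8–485.4), Ordovician (485.4–443.8), Silurian (443.8–419.2).
That is 6 complete periods.

6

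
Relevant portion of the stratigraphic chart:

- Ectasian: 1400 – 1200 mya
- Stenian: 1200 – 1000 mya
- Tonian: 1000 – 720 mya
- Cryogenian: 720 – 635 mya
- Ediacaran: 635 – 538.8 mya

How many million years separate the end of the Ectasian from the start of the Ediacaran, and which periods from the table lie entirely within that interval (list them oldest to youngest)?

565 million years; Stenian, Tonian, Cryogenian

The Ectasian closes at 1200 Ma and the Ediacaran opens at 635 Ma, so the interval is 1200 − 635 = 565 Myr.
A period fits inside if it starts at or after 1200 Ma and ends at or before 635 Ma; oldest first that gives Stenian, Tonian, Cryogenian.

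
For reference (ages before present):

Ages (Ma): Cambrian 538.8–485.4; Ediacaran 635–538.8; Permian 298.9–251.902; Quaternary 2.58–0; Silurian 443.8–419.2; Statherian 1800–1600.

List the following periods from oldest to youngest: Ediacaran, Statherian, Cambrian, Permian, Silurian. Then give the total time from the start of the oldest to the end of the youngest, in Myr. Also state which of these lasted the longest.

From the excerpt: Ediacaran 635–538.8; Statherian 1800–1600; Cambrian 538.8–485.4; Permian 298.9–251.902; Silurian 443.8–419.2 (Ma).
Larger Ma is earlier, so the oldest is Statherian and the youngest is Permian; oldest to youngest: Statherian, Ediacaran, Cambrian, Silurian, Permian.
Oldest start 1800 minus youngest end 251.902 gives 1548.098 Myr overall.
Individual lengths (start − end): Silurian 24.6; Statherian 200; Permian 46.998; Cambrian 53.4; Ediacaran 96.2. The largest is Statherian at 200 Myr.

Statherian → Ediacaran → Cambrian → Silurian → Permian; total span 1548.098 Myr; longest is Statherian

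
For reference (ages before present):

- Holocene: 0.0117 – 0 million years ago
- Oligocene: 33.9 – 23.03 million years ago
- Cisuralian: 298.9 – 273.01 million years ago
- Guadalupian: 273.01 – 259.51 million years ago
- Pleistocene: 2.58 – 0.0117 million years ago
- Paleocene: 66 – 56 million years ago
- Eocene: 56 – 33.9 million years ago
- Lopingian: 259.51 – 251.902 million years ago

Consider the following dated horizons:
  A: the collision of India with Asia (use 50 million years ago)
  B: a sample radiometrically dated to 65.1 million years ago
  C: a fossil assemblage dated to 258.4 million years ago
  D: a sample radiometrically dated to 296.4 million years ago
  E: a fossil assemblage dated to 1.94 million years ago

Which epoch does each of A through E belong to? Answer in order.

Match each age against the start–end ranges in the excerpt: A = 50 Ma → Eocene (56–33.9); B = 65.1 Ma → Paleocene (66–56); C = 258.4 Ma → Lopingian (259.51–251.902); D = 296.4 Ma → Cisuralian (298.9–273.01); E = 1.94 Ma → Pleistocene (2.58–0.0117).

A — Eocene; B — Paleocene; C — Lopingian; D — Cisuralian; E — Pleistocene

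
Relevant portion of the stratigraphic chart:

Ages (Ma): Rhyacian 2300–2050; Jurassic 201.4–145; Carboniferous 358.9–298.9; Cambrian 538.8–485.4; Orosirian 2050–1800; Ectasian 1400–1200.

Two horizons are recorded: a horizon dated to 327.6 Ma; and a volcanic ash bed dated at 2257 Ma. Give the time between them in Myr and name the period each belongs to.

Elapsed time: 2257 − 327.6 = 1929.4 Myr.
327.6 Ma lies within 358.9–298.9 Ma: Carboniferous.
2257 Ma lies within 2300–2050 Ma: Rhyacian.

1929.4 million years apart; the first in the Carboniferous, the second in the Rhyacian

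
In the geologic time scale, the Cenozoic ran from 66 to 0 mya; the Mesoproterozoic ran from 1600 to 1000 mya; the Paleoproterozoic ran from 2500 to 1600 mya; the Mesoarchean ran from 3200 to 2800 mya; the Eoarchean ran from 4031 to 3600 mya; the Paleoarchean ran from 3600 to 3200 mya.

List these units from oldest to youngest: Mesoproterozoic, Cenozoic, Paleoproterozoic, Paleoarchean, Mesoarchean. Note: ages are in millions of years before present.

Paleoarchean, Mesoarchean, Paleoproterozoic, Mesoproterozoic, Cenozoic

Read off each span (Ma): Mesoproterozoic 1600–1000; Cenozoic 66–0; Paleoproterozoic 2500–1600; Paleoarchean 3600–3200; Mesoarchean 3200–2800.
Larger Ma is older, so oldest→youngest is Paleoarchean, Mesoarchean, Paleoproterozoic, Mesoproterozoic, Cenozoic.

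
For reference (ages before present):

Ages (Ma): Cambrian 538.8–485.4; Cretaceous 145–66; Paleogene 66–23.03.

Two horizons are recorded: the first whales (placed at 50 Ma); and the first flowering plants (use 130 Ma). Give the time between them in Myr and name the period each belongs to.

80 million years apart; the first in the Paleogene, the second in the Cretaceous

Elapsed time: 130 − 50 = 80 Myr.
50 Ma lies within 66–23.03 Ma: Paleogene.
130 Ma lies within 145–66 Ma: Cretaceous.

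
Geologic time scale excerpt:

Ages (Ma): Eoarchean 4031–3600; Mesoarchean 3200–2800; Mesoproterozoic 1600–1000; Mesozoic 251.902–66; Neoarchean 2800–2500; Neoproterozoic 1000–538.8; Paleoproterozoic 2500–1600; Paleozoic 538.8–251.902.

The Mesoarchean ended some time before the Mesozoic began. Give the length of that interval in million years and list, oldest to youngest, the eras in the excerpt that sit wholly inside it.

End of Mesoarchean = 2800 Ma; start of Mesozoic = 251.902 Ma.
Gap = 2800 − 251.902 = 2548.098 Myr.
Eras wholly inside 2800–251.902 Ma: Neoarchean (2800–2500), Paleoproterozoic (2500–1600), Mesoproterozoic (1600–1000), Neoproterozoic (1000–538.8), Paleozoic (538.8–251.902).

2548.098 million years; Neoarchean, Paleoproterozoic, Mesoproterozoic, Neoproterozoic, Paleozoic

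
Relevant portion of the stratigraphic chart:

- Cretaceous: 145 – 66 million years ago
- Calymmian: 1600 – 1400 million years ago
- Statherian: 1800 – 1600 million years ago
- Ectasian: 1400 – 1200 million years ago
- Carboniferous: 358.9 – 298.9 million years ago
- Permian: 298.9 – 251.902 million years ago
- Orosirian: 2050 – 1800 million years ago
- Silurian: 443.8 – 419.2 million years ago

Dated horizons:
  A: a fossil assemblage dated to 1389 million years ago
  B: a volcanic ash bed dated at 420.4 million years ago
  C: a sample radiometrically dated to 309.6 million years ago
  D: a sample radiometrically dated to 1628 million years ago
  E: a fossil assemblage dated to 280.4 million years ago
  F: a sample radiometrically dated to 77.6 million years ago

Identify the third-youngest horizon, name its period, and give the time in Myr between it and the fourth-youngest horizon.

Sorted youngest-first by Ma: F (77.6), E (280.4), C (309.6), B (420.4), A (1389), D (1628).
The third youngest is C at 309.6 Ma, which lies in 358.9–298.9 Ma: the Carboniferous.
The fourth youngest is B at 420.4 Ma; separation = |309.6 − 420.4| = 110.8 Myr.

C, in the Carboniferous; 110.8 million years to B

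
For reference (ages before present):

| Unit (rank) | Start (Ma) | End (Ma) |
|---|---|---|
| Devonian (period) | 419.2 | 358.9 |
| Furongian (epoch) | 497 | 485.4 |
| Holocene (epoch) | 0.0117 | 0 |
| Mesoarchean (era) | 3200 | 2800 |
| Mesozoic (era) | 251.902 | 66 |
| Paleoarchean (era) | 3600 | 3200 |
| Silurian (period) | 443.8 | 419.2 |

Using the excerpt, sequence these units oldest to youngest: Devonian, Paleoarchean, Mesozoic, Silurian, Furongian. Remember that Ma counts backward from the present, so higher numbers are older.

The oldest of these is Paleoarchean (starts 3600 Ma) and the youngest is Mesozoic (ends 66 Ma).
In between, by decreasing start age: Furongian (497), Silurian (443.8), Devonian (419.2).

Paleoarchean, then Furongian, then Silurian, then Devonian, then Mesozoic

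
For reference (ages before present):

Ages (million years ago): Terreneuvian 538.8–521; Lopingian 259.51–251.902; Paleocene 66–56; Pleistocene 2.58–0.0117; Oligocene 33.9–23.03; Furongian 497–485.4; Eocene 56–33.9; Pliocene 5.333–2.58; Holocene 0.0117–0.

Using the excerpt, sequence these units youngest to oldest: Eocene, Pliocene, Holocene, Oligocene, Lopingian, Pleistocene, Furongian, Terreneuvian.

Holocene, Pleistocene, Pliocene, Oligocene, Eocene, Lopingian, Furongian, Terreneuvian

The oldest of these is Terreneuvian (starts 538.8 Ma) and the youngest is Holocene (ends 0 Ma).
In between, by decreasing start age: Furongian (497), Lopingian (259.51), Eocene (56), Oligocene (33.9), Pliocene (5.333), Pleistocene (2.58).
Listing youngest first means reversing that sequence.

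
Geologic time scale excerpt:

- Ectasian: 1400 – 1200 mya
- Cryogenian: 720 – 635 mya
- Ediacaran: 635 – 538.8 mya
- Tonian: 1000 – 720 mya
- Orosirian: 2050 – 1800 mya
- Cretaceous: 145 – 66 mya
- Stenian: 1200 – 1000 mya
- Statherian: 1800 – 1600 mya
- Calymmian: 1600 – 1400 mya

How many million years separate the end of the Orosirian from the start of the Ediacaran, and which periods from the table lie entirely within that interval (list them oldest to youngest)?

1165 million years; Statherian, Calymmian, Ectasian, Stenian, Tonian, Cryogenian

The Orosirian closes at 1800 Ma and the Ediacaran opens at 635 Ma, so the interval is 1800 − 635 = 1165 Myr.
A period fits inside if it starts at or after 1800 Ma and ends at or before 635 Ma; oldest first that gives Statherian, Calymmian, Ectasian, Stenian, Tonian, Cryogenian.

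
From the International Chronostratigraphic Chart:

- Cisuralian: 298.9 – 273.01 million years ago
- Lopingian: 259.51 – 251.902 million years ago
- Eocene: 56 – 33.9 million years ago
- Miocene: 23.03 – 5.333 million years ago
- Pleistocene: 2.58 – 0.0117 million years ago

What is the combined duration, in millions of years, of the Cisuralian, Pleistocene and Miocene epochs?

Each duration: Cisuralian = 25.89; Pleistocene = 2.5683; Miocene = 17.697.
Sum: 25.89 + 2.5683 + 17.697 = 46.1553 Myr.

46.1553 million years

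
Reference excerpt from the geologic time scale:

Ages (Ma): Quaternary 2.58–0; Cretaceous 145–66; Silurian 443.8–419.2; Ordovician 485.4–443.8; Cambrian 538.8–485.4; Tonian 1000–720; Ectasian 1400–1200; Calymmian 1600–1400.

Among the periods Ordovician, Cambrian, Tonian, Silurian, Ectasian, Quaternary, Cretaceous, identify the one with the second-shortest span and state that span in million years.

Silurian, 24.6 million years

Start − end for each: Ordovician 485.4 − 443.8 = 41.6; Cambrian 538.8 − 485.4 = 53.4; Tonian 1000 − 720 = 280; Silurian 443.8 − 419.2 = 24.6; Ectasian 1400 − 1200 = 200; Quaternary 2.58 − 0 = 2.58; Cretaceous 145 − 66 = 79.
Ranking these from shortest: Quaternary < Silurian < Ordovician < Cambrian < Cretaceous < Ectasian < Tonian.
Position 2 in that ranking is Silurian, which lasted 24.6 Myr.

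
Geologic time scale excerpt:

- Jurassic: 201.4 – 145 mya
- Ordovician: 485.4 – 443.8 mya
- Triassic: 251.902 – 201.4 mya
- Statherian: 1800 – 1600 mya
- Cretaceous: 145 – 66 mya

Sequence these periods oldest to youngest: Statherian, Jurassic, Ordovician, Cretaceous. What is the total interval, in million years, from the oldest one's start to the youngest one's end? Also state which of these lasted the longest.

Statherian, Ordovician, Jurassic, Cretaceous; total span 1734 Myr; longest is Statherian

From the excerpt: Statherian 1800–1600; Jurassic 201.4–145; Ordovician 485.4–443.8; Cretaceous 145–66 (Ma).
Larger Ma is earlier, so the oldest is Statherian and the youngest is Cretaceous; oldest to youngest: Statherian, Ordovician, Jurassic, Cretaceous.
Oldest start 1800 minus youngest end 66 gives 1734 Myr overall.
Individual lengths (start − end): Ordovician 41.6; Jurassic 56.4; Cretaceous 79; Statherian 200. The largest is Statherian at 200 Myr.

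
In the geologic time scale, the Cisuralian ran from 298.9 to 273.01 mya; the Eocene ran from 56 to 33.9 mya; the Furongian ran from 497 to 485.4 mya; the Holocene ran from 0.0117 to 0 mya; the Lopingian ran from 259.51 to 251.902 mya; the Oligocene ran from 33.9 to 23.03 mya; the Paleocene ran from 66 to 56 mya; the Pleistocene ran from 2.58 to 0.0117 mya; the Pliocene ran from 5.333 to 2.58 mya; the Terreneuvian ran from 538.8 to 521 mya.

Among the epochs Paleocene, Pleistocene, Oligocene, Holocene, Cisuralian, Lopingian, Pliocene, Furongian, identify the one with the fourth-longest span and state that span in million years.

Paleocene, 10 million years

Start − end for each: Paleocene 66 − 56 = 10; Pleistocene 2.58 − 0.0117 = 2.5683; Oligocene 33.9 − 23.03 = 10.87; Holocene 0.0117 − 0 = 0.0117; Cisuralian 298.9 − 273.01 = 25.89; Lopingian 259.51 − 251.902 = 7.608; Pliocene 5.333 − 2.58 = 2.753; Furongian 497 − 485.4 = 11.6.
Ranking these from longest: Cisuralian > Furongian > Oligocene > Paleocene > Lopingian > Pliocene > Pleistocene > Holocene.
Position 4 in that ranking is Paleocene, which lasted 10 Myr.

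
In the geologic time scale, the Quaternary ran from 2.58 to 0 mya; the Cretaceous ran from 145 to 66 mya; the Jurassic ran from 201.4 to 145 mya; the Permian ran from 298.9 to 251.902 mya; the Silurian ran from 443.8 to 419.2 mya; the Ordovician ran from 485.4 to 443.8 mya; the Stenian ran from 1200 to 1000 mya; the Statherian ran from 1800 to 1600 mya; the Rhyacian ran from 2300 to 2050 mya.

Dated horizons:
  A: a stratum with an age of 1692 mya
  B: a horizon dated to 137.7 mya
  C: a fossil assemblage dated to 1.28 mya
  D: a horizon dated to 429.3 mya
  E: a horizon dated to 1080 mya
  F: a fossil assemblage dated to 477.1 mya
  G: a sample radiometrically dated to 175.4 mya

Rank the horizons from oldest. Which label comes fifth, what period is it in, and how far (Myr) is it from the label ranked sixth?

G, in the Jurassic; 37.7 million years to B

Sorted oldest-first by Ma: A (1692), E (1080), F (477.1), D (429.3), G (175.4), B (137.7), C (1.28).
The fifth oldest is G at 175.4 Ma, which lies in 201.4–145 Ma: the Jurassic.
The sixth oldest is B at 137.7 Ma; separation = |175.4 − 137.7| = 37.7 Myr.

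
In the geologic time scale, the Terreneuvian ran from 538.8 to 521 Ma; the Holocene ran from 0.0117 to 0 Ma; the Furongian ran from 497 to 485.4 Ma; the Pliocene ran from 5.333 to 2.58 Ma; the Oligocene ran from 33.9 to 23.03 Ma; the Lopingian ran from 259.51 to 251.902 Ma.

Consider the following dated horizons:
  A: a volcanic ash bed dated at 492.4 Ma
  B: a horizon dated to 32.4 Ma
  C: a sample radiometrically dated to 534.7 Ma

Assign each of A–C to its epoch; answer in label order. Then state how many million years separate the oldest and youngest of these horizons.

A — Furongian; B — Oligocene; C — Terreneuvian; span 502.3 million years

Match each age against the start–end ranges in the excerpt: A = 492.4 Ma → Furongian (497–485.4); B = 32.4 Ma → Oligocene (33.9–23.03); C = 534.7 Ma → Terreneuvian (538.8–521).
The largest age is 534.7 Ma and the smallest is 32.4 Ma; their difference is 502.3 Myr.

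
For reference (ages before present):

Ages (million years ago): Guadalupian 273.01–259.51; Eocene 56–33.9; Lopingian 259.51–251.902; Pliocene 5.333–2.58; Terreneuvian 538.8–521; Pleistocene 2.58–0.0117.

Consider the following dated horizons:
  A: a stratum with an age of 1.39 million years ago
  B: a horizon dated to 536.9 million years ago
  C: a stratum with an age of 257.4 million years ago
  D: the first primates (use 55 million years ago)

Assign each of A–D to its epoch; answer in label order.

A: 1.39 Ma lies in 2.58–0.0117 Ma, so Pleistocene.
B: 536.9 Ma lies in 538.8–521 Ma, so Terreneuvian.
C: 257.4 Ma lies in 259.51–251.902 Ma, so Lopingian.
D: 55 Ma lies in 56–33.9 Ma, so Eocene.

A — Pleistocene; B — Terreneuvian; C — Lopingian; D — Eocene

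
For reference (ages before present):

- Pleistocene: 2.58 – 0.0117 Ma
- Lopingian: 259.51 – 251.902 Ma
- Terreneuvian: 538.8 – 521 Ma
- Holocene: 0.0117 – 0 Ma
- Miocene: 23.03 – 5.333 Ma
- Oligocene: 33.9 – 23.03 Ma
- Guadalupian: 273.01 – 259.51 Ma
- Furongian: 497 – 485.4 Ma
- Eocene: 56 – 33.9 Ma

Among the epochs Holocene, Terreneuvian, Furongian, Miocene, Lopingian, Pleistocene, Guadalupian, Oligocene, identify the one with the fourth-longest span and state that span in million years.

Start − end for each: Holocene 0.0117 − 0 = 0.0117; Terreneuvian 538.8 − 521 = 17.8; Furongian 497 − 485.4 = 11.6; Miocene 23.03 − 5.333 = 17.697; Lopingian 259.51 − 251.902 = 7.608; Pleistocene 2.58 − 0.0117 = 2.5683; Guadalupian 273.01 − 259.51 = 13.5; Oligocene 33.9 − 23.03 = 10.87.
Ranking these from longest: Terreneuvian > Miocene > Guadalupian > Furongian > Oligocene > Lopingian > Pleistocene > Holocene.
Position 4 in that ranking is Furongian, which lasted 11.6 Myr.

Furongian, 11.6 million years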